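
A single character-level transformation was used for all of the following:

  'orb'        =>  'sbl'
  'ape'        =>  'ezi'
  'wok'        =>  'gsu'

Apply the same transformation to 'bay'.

lei

The shift depends on letter class: consonant r→b is +10, but vowel o→s is +4. The rule splits by letter class: vowels +4, consonants +10.
Applying it to bay: b(cons)+10=l, a(vowel)+4=e, y(cons)+10=i.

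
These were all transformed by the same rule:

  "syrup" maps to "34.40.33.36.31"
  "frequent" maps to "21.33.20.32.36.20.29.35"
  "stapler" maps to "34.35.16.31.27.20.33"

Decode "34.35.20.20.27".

steel

Letters become their 1-based position plus 15 (so a→16, b→17, …).
Undoing it on 34.35.20.20.27: 34→(34−15)÷1=19=s, 35→(35−15)÷1=20=t, 20→(20−15)÷1=5=e, 20→(20−15)÷1=5=e, 27→(27−15)÷1=12=l.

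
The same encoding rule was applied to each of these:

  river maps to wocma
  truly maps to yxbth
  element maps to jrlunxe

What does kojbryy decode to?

The shift increases by 1 at each position, starting from +5: 5, 6, 7, ….
Undoing it on kojbryy: k−5=f, o−6=i, j−7=c, b−8=t, r−9=i, y−10=o, y−11=n.

fiction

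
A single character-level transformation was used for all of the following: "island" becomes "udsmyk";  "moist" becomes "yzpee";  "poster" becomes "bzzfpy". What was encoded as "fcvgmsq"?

Shifts by position in island: pos 0: i→u (+12), pos 1: s→d (+11), pos 2: l→s (+7), pos 3: a→m (+12), pos 4: n→y (+11), pos 5: d→k (+7) — repeating every 3. The shifts repeat in a cycle of length 3: positions 0,1,… shift by +12, +11, +7, then the pattern repeats.
Undoing it on fcvgmsq: f−12=t, c−11=r, v−7=o, g−12=u, m−11=b, s−7=l, q−12=e.

trouble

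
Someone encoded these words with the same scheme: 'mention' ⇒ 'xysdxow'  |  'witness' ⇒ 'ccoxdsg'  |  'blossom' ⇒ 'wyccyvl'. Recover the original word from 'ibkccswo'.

The output letters match the input read backwards, each shifted +10: mention reversed is noitnem. The word is reversed, then every letter is shifted forward by 10.
Decoding ibkccswo: shift back: i−10=y, b−10=r, k−10=a, c−10=s, c−10=s, s−10=i, w−10=m, o−10=e → yrassime; then reverse → emissary.

emissary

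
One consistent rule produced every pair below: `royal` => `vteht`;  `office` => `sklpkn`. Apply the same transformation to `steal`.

In royal: r→v is +4, o→t is +5, y→e is +6, a→h is +7 — the shift increases by 1 each position. The shift increases by 1 at each position, starting from +4: 4, 5, 6, ….
For steal: s+4=w, t+5=y, e+6=k, a+7=h, l+8=t.

wykht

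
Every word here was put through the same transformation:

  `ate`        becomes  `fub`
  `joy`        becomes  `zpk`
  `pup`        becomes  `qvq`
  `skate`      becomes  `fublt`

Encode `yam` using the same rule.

The output letters match the input read backwards, each shifted +1: ate reversed is eta. Two steps: reverse the string, then apply a Caesar shift of +1.
Applying it to yam: reverse → may; then shift: m+1=n, a+1=b, y+1=z.

nbz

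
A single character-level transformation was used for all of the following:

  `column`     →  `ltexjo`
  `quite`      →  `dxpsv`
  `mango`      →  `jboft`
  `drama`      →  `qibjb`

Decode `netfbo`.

slogan

c(2)→l(11) and o(14)→t(19) fit y≡5x+1 (mod 26); the inverse of 5 mod 26 is 21. This is an affine cipher: with a=0,…,z=25, each position x becomes (5x+1) mod 26.
Undoing it on netfbo: n(13)→21·(13−1)≡18=s; e(4)→21·(4−1)≡11=l; t(19)→21·(19−1)≡14=o; f(5)→21·(5−1)≡6=g; b(1)→21·(1−1)≡0=a; o(14)→21·(14−1)≡13=n (all mod 26).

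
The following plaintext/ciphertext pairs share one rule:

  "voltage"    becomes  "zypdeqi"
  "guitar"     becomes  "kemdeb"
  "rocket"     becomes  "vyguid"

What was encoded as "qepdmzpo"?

Shifts by position in voltage: pos 0: v→z (+4), pos 1: o→y (+10), pos 2: l→p (+4), pos 3: t→d (+10) — repeating every 2. A repeating key of period 2 is used — shifts +4, +10 over and over.
Undoing it on qepdmzpo: q−4=m, e−10=u, p−4=l, d−10=t, m−4=i, z−10=p, p−4=l, o−10=e.

multiple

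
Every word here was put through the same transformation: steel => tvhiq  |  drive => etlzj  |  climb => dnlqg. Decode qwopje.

pulley

In steel: s→t is +1, t→v is +2, e→h is +3, e→i is +4 — the shift increases by 1 each position. The shift increases by 1 at each position, starting from +1: 1, 2, 3, ….
Undoing it on qwopje: q−1=p, w−2=u, o−3=l, p−4=l, j−5=e, e−6=y.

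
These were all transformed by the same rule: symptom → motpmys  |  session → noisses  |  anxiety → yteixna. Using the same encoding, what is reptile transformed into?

elitper

The output letters match the input read backwards: symptom reversed is motpmys. The word is simply reversed.
Applying it to reptile: reverse → elitper.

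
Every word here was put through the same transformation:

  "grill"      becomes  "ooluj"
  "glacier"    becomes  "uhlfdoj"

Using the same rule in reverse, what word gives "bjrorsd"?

Read the word backwards and shift each letter +3.
Reversing it on bjrorsd: shift back: b−3=y, j−3=g, r−3=o, o−3=l, r−3=o, s−3=p, d−3=a → ygolopa; then reverse → apology.

apology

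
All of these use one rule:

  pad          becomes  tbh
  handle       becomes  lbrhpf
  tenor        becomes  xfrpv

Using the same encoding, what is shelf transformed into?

wlfpj

The shift depends on letter class: consonant p→t is +4, but vowel a→b is +1. Two shifts are in play — +1 for a/e/i/o/u, +4 for every other letter.
On shelf: s(cons)+4=w, h(cons)+4=l, e(vowel)+1=f, l(cons)+4=p, f(cons)+4=j.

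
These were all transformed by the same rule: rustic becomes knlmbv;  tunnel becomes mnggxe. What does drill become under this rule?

Compare letters: r→k is +19, u→n is +19, s→l is +19 — a constant shift. This is a Caesar cipher with shift 19.
Applying it to drill: d+19=w, r+19=k, i+19=b, l+19=e, l+19=e.

wkbee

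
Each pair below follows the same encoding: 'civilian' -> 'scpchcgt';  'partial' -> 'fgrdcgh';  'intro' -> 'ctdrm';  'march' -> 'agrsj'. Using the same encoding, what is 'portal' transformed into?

Each letter's alphabet position (a=0..z=25) is mapped through 19·x+6 mod 26 — an affine cipher.
Applying it to portal: p(15)→19·15+6≡5=f; o(14)→19·14+6≡12=m; r(17)→19·17+6≡17=r; t(19)→19·19+6≡3=d; a(0)→19·0+6≡6=g; l(11)→19·11+6≡7=h (all mod 26).

fmrdgh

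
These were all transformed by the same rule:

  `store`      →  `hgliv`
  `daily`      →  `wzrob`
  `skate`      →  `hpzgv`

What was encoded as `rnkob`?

imply

Letters are reflected about the middle of the alphabet (position → 25−position): Atbash.
Undoing it on rnkob: r↔i, n↔m, k↔p, o↔l, b↔y.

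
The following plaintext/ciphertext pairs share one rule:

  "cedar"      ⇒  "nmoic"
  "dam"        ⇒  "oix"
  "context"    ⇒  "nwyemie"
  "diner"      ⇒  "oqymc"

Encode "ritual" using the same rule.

cqeciw

Two shifts are in play — +8 for a/e/i/o/u, +11 for every other letter.
For ritual: r(cons)+11=c, i(vowel)+8=q, t(cons)+11=e, u(vowel)+8=c, a(vowel)+8=i, l(cons)+11=w.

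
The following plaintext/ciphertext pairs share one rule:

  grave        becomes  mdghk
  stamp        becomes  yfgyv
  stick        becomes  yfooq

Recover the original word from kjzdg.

Shifts by position in grave: pos 0: g→m (+6), pos 1: r→d (+12), pos 2: a→g (+6), pos 3: v→h (+12) — repeating every 2. A repeating key of period 2 is used — shifts +6, +12 over and over.
Decoding kjzdg: k−6=e, j−12=x, z−6=t, d−12=r, g−6=a.

extra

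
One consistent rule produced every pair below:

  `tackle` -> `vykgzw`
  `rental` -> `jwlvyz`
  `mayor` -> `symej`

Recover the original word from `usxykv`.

impact

This is an affine cipher: with a=0,…,z=25, each position x becomes (19x+24) mod 26.
Reversing it on usxykv: u(20)→11·(20−24)≡8=i; s(18)→11·(18−24)≡12=m; x(23)→11·(23−24)≡15=p; y(24)→11·(24−24)≡0=a; k(10)→11·(10−24)≡2=c; v(21)→11·(21−24)≡19=t (all mod 26).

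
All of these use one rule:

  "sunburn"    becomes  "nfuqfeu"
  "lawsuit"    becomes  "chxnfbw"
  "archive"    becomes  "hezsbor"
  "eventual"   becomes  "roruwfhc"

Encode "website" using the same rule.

s(18)→n(13) and u(20)→f(5) fit y≡9x+7 (mod 26); the inverse of 9 mod 26 is 3. Treating letters as 0–25, the rule is x ↦ 9x + 7 (mod 26).
Applying it to website: w(22)→9·22+7≡23=x; e(4)→9·4+7≡17=r; b(1)→9·1+7≡16=q; s(18)→9·18+7≡13=n; i(8)→9·8+7≡1=b; t(19)→9·19+7≡22=w; e(4)→9·4+7≡17=r (all mod 26).

xrqnbwr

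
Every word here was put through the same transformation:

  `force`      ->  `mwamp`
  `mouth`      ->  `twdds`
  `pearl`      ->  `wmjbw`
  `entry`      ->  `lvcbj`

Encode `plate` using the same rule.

Each letter shifts forward by (position + 7), i.e. 7, 8, 9, … — the shift grows by one for each successive letter.
Applying it to plate: p+7=w, l+8=t, a+9=j, t+10=d, e+11=p.

wtjdp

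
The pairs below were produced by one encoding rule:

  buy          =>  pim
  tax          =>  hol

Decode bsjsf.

never

Compare letters: b→p is +14, u→i is +14, y→m is +14 — a constant shift. Every letter moves 14 places later in the alphabet, wrapping around z→a.
Reversing it on bsjsf: b−14=n, s−14=e, j−14=v, s−14=e, f−14=r.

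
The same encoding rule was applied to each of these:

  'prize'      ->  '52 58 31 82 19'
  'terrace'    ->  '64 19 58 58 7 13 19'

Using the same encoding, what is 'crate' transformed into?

With a=1..z=26, the number is 3·pos + 4.
For crate: c=3→13, r=18→58, a=1→7, t=20→64, e=5→19.

13 58 7 64 19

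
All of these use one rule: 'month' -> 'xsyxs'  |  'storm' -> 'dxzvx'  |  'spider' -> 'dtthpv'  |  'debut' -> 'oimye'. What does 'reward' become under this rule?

Shifts by position in month: pos 0: m→x (+11), pos 1: o→s (+4), pos 2: n→y (+11), pos 3: t→x (+4) — repeating every 2. A repeating key of period 2 is used — shifts +11, +4 over and over.
On reward: r+11=c, e+4=i, w+11=h, a+4=e, r+11=c, d+4=h.

cihech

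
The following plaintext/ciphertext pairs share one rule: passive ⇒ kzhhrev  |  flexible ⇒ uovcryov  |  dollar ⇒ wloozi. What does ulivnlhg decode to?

foremost

Each letter is replaced by its mirror in the alphabet: a↔z, b↔y, c↔x, and so on (the Atbash cipher).
Decoding ulivnlhg: u↔f, l↔o, i↔r, v↔e, n↔m, l↔o, h↔s, g↔t.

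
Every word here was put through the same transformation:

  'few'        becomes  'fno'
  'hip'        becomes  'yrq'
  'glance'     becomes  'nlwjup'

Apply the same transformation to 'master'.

ancbjv

The output letters match the input read backwards, each shifted +9: few reversed is wef. Two steps: reverse the string, then apply a Caesar shift of +9.
On master: reverse → retsam; then shift: r+9=a, e+9=n, t+9=c, s+9=b, a+9=j, m+9=v.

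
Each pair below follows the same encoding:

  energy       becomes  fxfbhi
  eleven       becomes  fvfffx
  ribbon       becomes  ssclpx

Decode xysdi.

worth

It's a Vigenère-style cipher with numeric key [1,10]: position i shifts by key[i mod 2].
Reversing it on xysdi: x−1=w, y−10=o, s−1=r, d−10=t, i−1=h.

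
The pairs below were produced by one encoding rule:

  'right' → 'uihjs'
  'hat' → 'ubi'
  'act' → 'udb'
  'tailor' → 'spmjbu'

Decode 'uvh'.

Two steps: reverse the string, then apply a Caesar shift of +1.
Decoding uvh: shift back: u−1=t, v−1=u, h−1=g → tug; then reverse → gut.

gut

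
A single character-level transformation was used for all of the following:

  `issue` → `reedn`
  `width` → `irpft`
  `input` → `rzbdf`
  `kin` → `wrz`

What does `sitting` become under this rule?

erffrzs

The shift depends on letter class: consonant s→e is +12, but vowel i→r is +9. Two shifts are in play — +9 for a/e/i/o/u, +12 for every other letter.
Applying it to sitting: s(cons)+12=e, i(vowel)+9=r, t(cons)+12=f, t(cons)+12=f, i(vowel)+9=r, n(cons)+12=z, g(cons)+12=s.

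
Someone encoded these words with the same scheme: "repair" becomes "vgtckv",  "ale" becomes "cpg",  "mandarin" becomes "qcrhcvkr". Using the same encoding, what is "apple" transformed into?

The shift depends on letter class: consonant r→v is +4, but vowel e→g is +2. The rule splits by letter class: vowels +2, consonants +4.
For apple: a(vowel)+2=c, p(cons)+4=t, p(cons)+4=t, l(cons)+4=p, e(vowel)+2=g.

cttpg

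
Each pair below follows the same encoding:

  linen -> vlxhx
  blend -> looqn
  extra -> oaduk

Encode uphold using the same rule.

Shifts by position in linen: pos 0: l→v (+10), pos 1: i→l (+3), pos 2: n→x (+10), pos 3: e→h (+3) — repeating every 2. The shifts repeat in a cycle of length 2: positions 0,1,… shift by +10, +3, then the pattern repeats.
For uphold: u+10=e, p+3=s, h+10=r, o+3=r, l+10=v, d+3=g.

esrrvg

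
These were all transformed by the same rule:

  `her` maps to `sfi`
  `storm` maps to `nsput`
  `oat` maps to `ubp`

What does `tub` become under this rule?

cvu

Read the word backwards and shift each letter +1.
Applying it to tub: reverse → but; then shift: b+1=c, u+1=v, t+1=u.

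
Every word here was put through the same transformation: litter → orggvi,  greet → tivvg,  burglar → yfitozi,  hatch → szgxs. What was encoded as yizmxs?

l(11)→o(14) and i(8)→r(17) fit y≡25x+25 (mod 26); the inverse of 25 mod 26 is 25. Treating letters as 0–25, the rule is x ↦ 25x + 25 (mod 26).
Decoding yizmxs: y(24)→25·(24−25)≡1=b; i(8)→25·(8−25)≡17=r; z(25)→25·(25−25)≡0=a; m(12)→25·(12−25)≡13=n; x(23)→25·(23−25)≡2=c; s(18)→25·(18−25)≡7=h (all mod 26).

branch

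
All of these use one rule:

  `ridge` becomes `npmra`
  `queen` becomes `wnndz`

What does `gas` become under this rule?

The output letters match the input read backwards, each shifted +9: ridge reversed is egdir. Two steps: reverse the string, then apply a Caesar shift of +9.
For gas: reverse → sag; then shift: s+9=b, a+9=j, g+9=p.

bjp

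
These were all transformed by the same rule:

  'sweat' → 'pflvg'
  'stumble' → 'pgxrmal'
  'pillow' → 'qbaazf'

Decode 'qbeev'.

pizza

Treating letters as 0–25, the rule is x ↦ 17x + 21 (mod 26).
Decoding qbeev: q(16)→23·(16−21)≡15=p; b(1)→23·(1−21)≡8=i; e(4)→23·(4−21)≡25=z; e(4)→23·(4−21)≡25=z; v(21)→23·(21−21)≡0=a (all mod 26).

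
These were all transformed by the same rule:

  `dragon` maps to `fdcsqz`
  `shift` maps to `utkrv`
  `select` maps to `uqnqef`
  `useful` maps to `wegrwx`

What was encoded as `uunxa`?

silly

Shifts by position in dragon: pos 0: d→f (+2), pos 1: r→d (+12), pos 2: a→c (+2), pos 3: g→s (+12) — repeating every 2. It's a Vigenère-style cipher with numeric key [2,12]: position i shifts by key[i mod 2].
Undoing it on uunxa: u−2=s, u−12=i, n−2=l, x−12=l, a−2=y.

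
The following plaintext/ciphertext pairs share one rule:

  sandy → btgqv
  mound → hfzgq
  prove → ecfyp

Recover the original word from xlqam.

Treating letters as 0–25, the rule is x ↦ 25x + 19 (mod 26).
Undoing it on xlqam: x(23)→25·(23−19)≡22=w; l(11)→25·(11−19)≡8=i; q(16)→25·(16−19)≡3=d; a(0)→25·(0−19)≡19=t; m(12)→25·(12−19)≡7=h (all mod 26).

width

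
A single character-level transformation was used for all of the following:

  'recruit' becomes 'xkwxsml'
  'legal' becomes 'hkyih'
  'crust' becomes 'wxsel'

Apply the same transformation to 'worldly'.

gcxhdhu

r(17)→x(23) and e(4)→k(10) fit y≡7x+8 (mod 26); the inverse of 7 mod 26 is 15. Each letter's alphabet position (a=0..z=25) is mapped through 7·x+8 mod 26 — an affine cipher.
For worldly: w(22)→7·22+8≡6=g; o(14)→7·14+8≡2=c; r(17)→7·17+8≡23=x; l(11)→7·11+8≡7=h; d(3)→7·3+8≡3=d; l(11)→7·11+8≡7=h; y(24)→7·24+8≡20=u (all mod 26).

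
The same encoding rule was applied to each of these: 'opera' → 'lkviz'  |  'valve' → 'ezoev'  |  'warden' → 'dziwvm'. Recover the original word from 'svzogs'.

health

Each pair mirrors across the alphabet (o↔l, p↔k, e↔v): positions sum to 25. This is the alphabet-reversal cipher (Atbash): a becomes z, b becomes y, etc.
Decoding svzogs: s↔h, v↔e, z↔a, o↔l, g↔t, s↔h.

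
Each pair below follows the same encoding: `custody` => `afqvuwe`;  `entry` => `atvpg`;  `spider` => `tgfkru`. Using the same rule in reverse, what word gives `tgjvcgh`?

The output letters match the input read backwards, each shifted +2: custody reversed is ydotsuc. The word is reversed, then every letter is shifted forward by 2.
Reversing it on tgjvcgh: shift back: t−2=r, g−2=e, j−2=h, v−2=t, c−2=a, g−2=e, h−2=f → rehtaef; then reverse → feather.

feather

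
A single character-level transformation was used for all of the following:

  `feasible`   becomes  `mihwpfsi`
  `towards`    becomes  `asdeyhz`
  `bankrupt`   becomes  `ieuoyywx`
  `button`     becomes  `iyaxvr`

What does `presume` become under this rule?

Shifts by position in feasible: pos 0: f→m (+7), pos 1: e→i (+4), pos 2: a→h (+7), pos 3: s→w (+4) — repeating every 2. It's a Vigenère-style cipher with numeric key [7,4]: position i shifts by key[i mod 2].
Applying it to presume: p+7=w, r+4=v, e+7=l, s+4=w, u+7=b, m+4=q, e+7=l.

wvlwbql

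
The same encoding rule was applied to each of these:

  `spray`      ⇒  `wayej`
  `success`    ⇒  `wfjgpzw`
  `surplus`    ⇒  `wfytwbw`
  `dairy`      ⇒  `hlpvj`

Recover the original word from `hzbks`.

Shifts by position in spray: pos 0: s→w (+4), pos 1: p→a (+11), pos 2: r→y (+7), pos 3: a→e (+4), pos 4: y→j (+11) — repeating every 3. It's a Vigenère-style cipher with numeric key [4,11,7]: position i shifts by key[i mod 3].
Reversing it on hzbks: h−4=d, z−11=o, b−7=u, k−4=g, s−11=h.

dough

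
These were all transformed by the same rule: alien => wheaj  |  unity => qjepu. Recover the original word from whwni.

Compare letters: a→w is +22, l→h is +22, i→e is +22 — a constant shift. This is a Caesar cipher with shift 22.
Decoding whwni: w−22=a, h−22=l, w−22=a, n−22=r, i−22=m.

alarm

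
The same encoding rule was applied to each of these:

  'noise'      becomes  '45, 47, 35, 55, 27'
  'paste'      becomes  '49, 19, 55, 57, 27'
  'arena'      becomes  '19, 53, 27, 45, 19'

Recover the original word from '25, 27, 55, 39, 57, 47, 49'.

desktop

The formula is n = 2×(alphabet index, a=1) + 17.
Decoding 25, 27, 55, 39, 57, 47, 49: 25→(25−17)÷2=4=d, 27→(27−17)÷2=5=e, 55→(55−17)÷2=19=s, 39→(39−17)÷2=11=k, 57→(57−17)÷2=20=t, 47→(47−17)÷2=15=o, 49→(49−17)÷2=16=p.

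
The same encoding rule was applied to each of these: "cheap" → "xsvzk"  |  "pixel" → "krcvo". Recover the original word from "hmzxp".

snack

Each pair mirrors across the alphabet (c↔x, h↔s, e↔v): positions sum to 25. Letters are reflected about the middle of the alphabet (position → 25−position): Atbash.
Decoding hmzxp: h↔s, m↔n, z↔a, x↔c, p↔k.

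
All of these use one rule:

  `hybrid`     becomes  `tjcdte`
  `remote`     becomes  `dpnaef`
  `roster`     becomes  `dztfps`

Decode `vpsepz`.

It's a Vigenère-style cipher with numeric key [12,11,1]: position i shifts by key[i mod 3].
Decoding vpsepz: v−12=j, p−11=e, s−1=r, e−12=s, p−11=e, z−1=y.

jersey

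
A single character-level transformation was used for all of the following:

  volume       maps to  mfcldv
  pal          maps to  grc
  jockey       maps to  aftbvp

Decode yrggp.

Compare letters: v→m is +17, o→f is +17, l→c is +17 — a constant shift. It's a constant shift of +17 (ROT17).
Undoing it on yrggp: y−17=h, r−17=a, g−17=p, g−17=p, p−17=y.

happy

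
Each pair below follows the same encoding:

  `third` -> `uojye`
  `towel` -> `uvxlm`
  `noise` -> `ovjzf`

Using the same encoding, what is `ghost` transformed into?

Shifts by position in third: pos 0: t→u (+1), pos 1: h→o (+7), pos 2: i→j (+1), pos 3: r→y (+7) — repeating every 2. It's a Vigenère-style cipher with numeric key [1,7]: position i shifts by key[i mod 2].
Applying it to ghost: g+1=h, h+7=o, o+1=p, s+7=z, t+1=u.

hopzu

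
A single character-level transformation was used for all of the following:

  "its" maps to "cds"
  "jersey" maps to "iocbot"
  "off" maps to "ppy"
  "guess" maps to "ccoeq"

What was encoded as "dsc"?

sit

The output letters match the input read backwards, each shifted +10: its reversed is sti. The word is reversed, then every letter is shifted forward by 10.
Decoding dsc: shift back: d−10=t, s−10=i, c−10=s → tis; then reverse → sit.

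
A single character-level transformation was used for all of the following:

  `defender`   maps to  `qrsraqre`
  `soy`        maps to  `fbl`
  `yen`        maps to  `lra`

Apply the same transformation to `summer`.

Compare letters: d→q is +13, e→r is +13, f→s is +13 — a constant shift. Each letter is shifted forward by 13 in the alphabet (a Caesar shift of +13).
Applying it to summer: s+13=f, u+13=h, m+13=z, m+13=z, e+13=r, r+13=e.

fhzzre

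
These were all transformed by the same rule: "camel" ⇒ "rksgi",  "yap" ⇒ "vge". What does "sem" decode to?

gym

Two steps: reverse the string, then apply a Caesar shift of +6.
Undoing it on sem: shift back: s−6=m, e−6=y, m−6=g → myg; then reverse → gym.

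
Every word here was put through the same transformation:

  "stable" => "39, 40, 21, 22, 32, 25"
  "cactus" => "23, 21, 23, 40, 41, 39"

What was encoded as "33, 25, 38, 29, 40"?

merit

Letters become their 1-based position plus 20 (so a→21, b→22, …).
Decoding 33, 25, 38, 29, 40: 33→(33−20)÷1=13=m, 25→(25−20)÷1=5=e, 38→(38−20)÷1=18=r, 29→(29−20)÷1=9=i, 40→(40−20)÷1=20=t.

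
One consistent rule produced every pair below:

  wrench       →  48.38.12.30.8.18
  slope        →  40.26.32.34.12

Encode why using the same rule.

w(#23)→48 and r(#18)→38: differences scale by 2, so n = 2·pos + 2. With a=1..z=26, the number is 2·pos + 2.
On why: w=23→48, h=8→18, y=25→52.

48.18.52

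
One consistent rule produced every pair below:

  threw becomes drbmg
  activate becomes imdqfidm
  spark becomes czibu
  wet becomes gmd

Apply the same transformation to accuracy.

immcbimi

The rule splits by letter class: vowels +8, consonants +10.
Applying it to accuracy: a(vowel)+8=i, c(cons)+10=m, c(cons)+10=m, u(vowel)+8=c, r(cons)+10=b, a(vowel)+8=i, c(cons)+10=m, y(cons)+10=i.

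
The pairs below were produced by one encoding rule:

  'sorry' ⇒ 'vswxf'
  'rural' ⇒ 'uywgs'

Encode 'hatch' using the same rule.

keyio

In sorry: s→v is +3, o→s is +4, r→w is +5, r→x is +6 — the shift increases by 1 each position. Letter i (0-indexed) is shifted by i+3, so successive shifts are 3, 4, 5, ….
Applying it to hatch: h+3=k, a+4=e, t+5=y, c+6=i, h+7=o.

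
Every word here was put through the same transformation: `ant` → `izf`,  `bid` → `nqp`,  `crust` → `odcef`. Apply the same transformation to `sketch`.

ewmfot

Vowels shift forward by 8 and consonants shift forward by 12.
For sketch: s(cons)+12=e, k(cons)+12=w, e(vowel)+8=m, t(cons)+12=f, c(cons)+12=o, h(cons)+12=t.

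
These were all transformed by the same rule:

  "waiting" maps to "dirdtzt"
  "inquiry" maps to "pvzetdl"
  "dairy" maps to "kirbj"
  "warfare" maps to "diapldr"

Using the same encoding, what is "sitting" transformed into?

zqcdtzt

In waiting: w→d is +7, a→i is +8, i→r is +9, t→d is +10 — the shift increases by 1 each position. Letter i (0-indexed) is shifted by i+7, so successive shifts are 7, 8, 9, ….
On sitting: s+7=z, i+8=q, t+9=c, t+10=d, i+11=t, n+12=z, g+13=t.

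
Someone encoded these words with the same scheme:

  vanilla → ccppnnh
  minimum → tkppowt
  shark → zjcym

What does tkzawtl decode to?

Shifts by position in vanilla: pos 0: v→c (+7), pos 1: a→c (+2), pos 2: n→p (+2), pos 3: i→p (+7), pos 4: l→n (+2), pos 5: l→n (+2) — repeating every 3. It's a Vigenère-style cipher with numeric key [7,2,2]: position i shifts by key[i mod 3].
Decoding tkzawtl: t−7=m, k−2=i, z−2=x, a−7=t, w−2=u, t−2=r, l−7=e.

mixture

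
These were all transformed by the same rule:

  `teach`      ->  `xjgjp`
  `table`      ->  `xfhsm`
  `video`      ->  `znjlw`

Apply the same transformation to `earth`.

ifxap

In teach: t→x is +4, e→j is +5, a→g is +6, c→j is +7 — the shift increases by 1 each position. The shift increases by 1 at each position, starting from +4: 4, 5, 6, ….
Applying it to earth: e+4=i, a+5=f, r+6=x, t+7=a, h+8=p.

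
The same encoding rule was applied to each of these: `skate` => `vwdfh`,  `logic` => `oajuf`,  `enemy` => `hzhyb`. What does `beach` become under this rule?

Shifts by position in skate: pos 0: s→v (+3), pos 1: k→w (+12), pos 2: a→d (+3), pos 3: t→f (+12) — repeating every 2. The shifts repeat in a cycle of length 2: positions 0,1,… shift by +3, +12, then the pattern repeats.
On beach: b+3=e, e+12=q, a+3=d, c+12=o, h+3=k.

eqdok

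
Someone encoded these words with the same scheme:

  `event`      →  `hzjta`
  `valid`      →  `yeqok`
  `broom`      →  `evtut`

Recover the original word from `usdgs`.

royal

In event: e→h is +3, v→z is +4, e→j is +5, n→t is +6 — the shift increases by 1 each position. Each letter shifts forward by (position + 3), i.e. 3, 4, 5, … — the shift grows by one for each successive letter.
Decoding usdgs: u−3=r, s−4=o, d−5=y, g−6=a, s−7=l.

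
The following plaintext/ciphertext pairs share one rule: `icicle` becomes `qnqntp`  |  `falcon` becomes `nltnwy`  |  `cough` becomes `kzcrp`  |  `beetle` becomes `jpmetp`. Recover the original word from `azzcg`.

sorry

It's a Vigenère-style cipher with numeric key [8,11]: position i shifts by key[i mod 2].
Undoing it on azzcg: a−8=s, z−11=o, z−8=r, c−11=r, g−8=y.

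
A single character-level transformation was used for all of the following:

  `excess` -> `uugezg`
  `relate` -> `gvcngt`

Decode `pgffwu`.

Two steps: reverse the string, then apply a Caesar shift of +2.
Reversing it on pgffwu: shift back: p−2=n, g−2=e, f−2=d, f−2=d, w−2=u, u−2=s → neddus; then reverse → sudden.

sudden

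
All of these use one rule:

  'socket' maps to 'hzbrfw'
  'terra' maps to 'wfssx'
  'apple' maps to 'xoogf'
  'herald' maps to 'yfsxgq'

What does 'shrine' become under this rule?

hysnkf

s(18)→h(7) and o(14)→z(25) fit y≡15x+23 (mod 26); the inverse of 15 mod 26 is 7. This is an affine cipher: with a=0,…,z=25, each position x becomes (15x+23) mod 26.
Applying it to shrine: s(18)→15·18+23≡7=h; h(7)→15·7+23≡24=y; r(17)→15·17+23≡18=s; i(8)→15·8+23≡13=n; n(13)→15·13+23≡10=k; e(4)→15·4+23≡5=f (all mod 26).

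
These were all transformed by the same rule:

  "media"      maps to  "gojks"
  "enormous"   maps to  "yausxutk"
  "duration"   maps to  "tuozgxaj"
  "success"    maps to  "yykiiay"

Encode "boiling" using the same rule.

mtorouh

The output letters match the input read backwards, each shifted +6: media reversed is aidem. The word is reversed, then every letter is shifted forward by 6.
On boiling: reverse → gniliob; then shift: g+6=m, n+6=t, i+6=o, l+6=r, i+6=o, o+6=u, b+6=h.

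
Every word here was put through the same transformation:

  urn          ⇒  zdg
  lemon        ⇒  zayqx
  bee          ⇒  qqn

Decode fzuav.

The output letters match the input read backwards, each shifted +12: urn reversed is nru. Read the word backwards and shift each letter +12.
Decoding fzuav: shift back: f−12=t, z−12=n, u−12=i, a−12=o, v−12=j → tnioj; then reverse → joint.

joint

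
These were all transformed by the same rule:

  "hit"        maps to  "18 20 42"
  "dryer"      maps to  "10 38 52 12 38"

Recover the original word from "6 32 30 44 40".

h(#8)→18 and i(#9)→20: differences scale by 2, so n = 2·pos + 2. The formula is n = 2×(alphabet index, a=1) + 2.
Decoding 6 32 30 44 40: 6→(6−2)÷2=2=b, 32→(32−2)÷2=15=o, 30→(30−2)÷2=14=n, 44→(44−2)÷2=21=u, 40→(40−2)÷2=19=s.

bonus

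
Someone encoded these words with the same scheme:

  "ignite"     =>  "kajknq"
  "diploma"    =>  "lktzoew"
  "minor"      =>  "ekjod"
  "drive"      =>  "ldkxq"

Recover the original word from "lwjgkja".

dancing

i(8)→k(10) and g(6)→a(0) fit y≡5x+22 (mod 26); the inverse of 5 mod 26 is 21. Treating letters as 0–25, the rule is x ↦ 5x + 22 (mod 26).
Decoding lwjgkja: l(11)→21·(11−22)≡3=d; w(22)→21·(22−22)≡0=a; j(9)→21·(9−22)≡13=n; g(6)→21·(6−22)≡2=c; k(10)→21·(10−22)≡8=i; j(9)→21·(9−22)≡13=n; a(0)→21·(0−22)≡6=g (all mod 26).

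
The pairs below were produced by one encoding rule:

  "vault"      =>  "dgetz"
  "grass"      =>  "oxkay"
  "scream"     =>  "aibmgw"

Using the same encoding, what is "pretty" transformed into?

xxobzi

A repeating key of period 3 is used — shifts +8, +6, +10 over and over.
Applying it to pretty: p+8=x, r+6=x, e+10=o, t+8=b, t+6=z, y+10=i.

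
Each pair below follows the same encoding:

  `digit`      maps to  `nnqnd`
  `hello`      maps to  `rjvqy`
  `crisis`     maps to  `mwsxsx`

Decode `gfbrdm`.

Shifts by position in digit: pos 0: d→n (+10), pos 1: i→n (+5), pos 2: g→q (+10), pos 3: i→n (+5) — repeating every 2. A repeating key of period 2 is used — shifts +10, +5 over and over.
Undoing it on gfbrdm: g−10=w, f−5=a, b−10=r, r−5=m, d−10=t, m−5=h.

warmth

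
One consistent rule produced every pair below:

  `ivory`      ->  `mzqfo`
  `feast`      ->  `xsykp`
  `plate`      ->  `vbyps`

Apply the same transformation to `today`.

Each letter's alphabet position (a=0..z=25) is mapped through 5·x+24 mod 26 — an affine cipher.
Applying it to today: t(19)→5·19+24≡15=p; o(14)→5·14+24≡16=q; d(3)→5·3+24≡13=n; a(0)→5·0+24≡24=y; y(24)→5·24+24≡14=o (all mod 26).

pqnyo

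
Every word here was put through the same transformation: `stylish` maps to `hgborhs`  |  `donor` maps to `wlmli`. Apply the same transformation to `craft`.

xizug

Each pair mirrors across the alphabet (s↔h, t↔g, y↔b): positions sum to 25. Each letter is replaced by its mirror in the alphabet: a↔z, b↔y, c↔x, and so on (the Atbash cipher).
On craft: c↔x, r↔i, a↔z, f↔u, t↔g.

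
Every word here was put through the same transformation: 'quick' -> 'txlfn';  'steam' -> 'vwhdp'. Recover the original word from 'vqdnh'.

Compare letters: q→t is +3, u→x is +3, i→l is +3 — a constant shift. Every letter moves 3 places later in the alphabet, wrapping around z→a.
Reversing it on vqdnh: v−3=s, q−3=n, d−3=a, n−3=k, h−3=e.

snake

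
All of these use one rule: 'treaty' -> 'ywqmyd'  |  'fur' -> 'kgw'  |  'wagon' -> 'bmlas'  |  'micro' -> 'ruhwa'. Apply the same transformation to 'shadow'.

xmmiab

The shift depends on letter class: consonant t→y is +5, but vowel e→q is +12. Two shifts are in play — +12 for a/e/i/o/u, +5 for every other letter.
Applying it to shadow: s(cons)+5=x, h(cons)+5=m, a(vowel)+12=m, d(cons)+5=i, o(vowel)+12=a, w(cons)+5=b.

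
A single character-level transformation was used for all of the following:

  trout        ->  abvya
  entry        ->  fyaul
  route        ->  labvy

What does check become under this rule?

The output letters match the input read backwards, each shifted +7: trout reversed is tuort. Read the word backwards and shift each letter +7.
For check: reverse → kcehc; then shift: k+7=r, c+7=j, e+7=l, h+7=o, c+7=j.

rjloj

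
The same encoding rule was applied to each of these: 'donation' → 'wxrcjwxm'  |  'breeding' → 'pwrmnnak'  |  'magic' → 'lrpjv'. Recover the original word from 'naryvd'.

umpire

Two steps: reverse the string, then apply a Caesar shift of +9.
Undoing it on naryvd: shift back: n−9=e, a−9=r, r−9=i, y−9=p, v−9=m, d−9=u → eripmu; then reverse → umpire.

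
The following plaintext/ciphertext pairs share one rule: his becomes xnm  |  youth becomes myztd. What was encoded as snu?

The output letters match the input read backwards, each shifted +5: his reversed is sih. Two steps: reverse the string, then apply a Caesar shift of +5.
Decoding snu: shift back: s−5=n, n−5=i, u−5=p → nip; then reverse → pin.

pin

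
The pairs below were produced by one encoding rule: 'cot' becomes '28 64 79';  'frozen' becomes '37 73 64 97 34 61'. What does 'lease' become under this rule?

55 34 22 76 34

c(#3)→28 and o(#15)→64: differences scale by 3, so n = 3·pos + 19. With a=1..z=26, the number is 3·pos + 19.
On lease: l=12→55, e=5→34, a=1→22, s=19→76, e=5→34.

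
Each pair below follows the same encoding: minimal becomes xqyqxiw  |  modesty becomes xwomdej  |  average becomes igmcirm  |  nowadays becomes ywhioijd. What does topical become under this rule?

Two shifts are in play — +8 for a/e/i/o/u, +11 for every other letter.
For topical: t(cons)+11=e, o(vowel)+8=w, p(cons)+11=a, i(vowel)+8=q, c(cons)+11=n, a(vowel)+8=i, l(cons)+11=w.

ewaqniw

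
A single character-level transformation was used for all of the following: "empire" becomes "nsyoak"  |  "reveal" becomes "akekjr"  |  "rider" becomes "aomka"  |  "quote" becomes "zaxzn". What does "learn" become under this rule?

Shifts by position in empire: pos 0: e→n (+9), pos 1: m→s (+6), pos 2: p→y (+9), pos 3: i→o (+6) — repeating every 2. A repeating key of period 2 is used — shifts +9, +6 over and over.
On learn: l+9=u, e+6=k, a+9=j, r+6=x, n+9=w.

ukjxw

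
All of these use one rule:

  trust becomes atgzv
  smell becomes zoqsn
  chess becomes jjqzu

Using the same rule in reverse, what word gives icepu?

basis

A repeating key of period 3 is used — shifts +7, +2, +12 over and over.
Undoing it on icepu: i−7=b, c−2=a, e−12=s, p−7=i, u−2=s.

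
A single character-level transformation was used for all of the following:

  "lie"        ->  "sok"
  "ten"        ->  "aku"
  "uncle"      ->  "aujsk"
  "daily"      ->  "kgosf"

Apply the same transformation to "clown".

Vowels shift forward by 6 and consonants shift forward by 7.
Applying it to clown: c(cons)+7=j, l(cons)+7=s, o(vowel)+6=u, w(cons)+7=d, n(cons)+7=u.

jsudu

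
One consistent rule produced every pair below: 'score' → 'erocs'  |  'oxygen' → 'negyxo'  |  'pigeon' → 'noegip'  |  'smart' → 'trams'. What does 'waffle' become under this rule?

The output letters match the input read backwards: score reversed is erocs. It's just the letters in reverse order.
Applying it to waffle: reverse → elffaw.

elffaw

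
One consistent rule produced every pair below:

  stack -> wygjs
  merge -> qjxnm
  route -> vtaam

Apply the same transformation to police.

ttrpkn

In stack: s→w is +4, t→y is +5, a→g is +6, c→j is +7 — the shift increases by 1 each position. Letter i (0-indexed) is shifted by i+4, so successive shifts are 4, 5, 6, ….
For police: p+4=t, o+5=t, l+6=r, i+7=p, c+8=k, e+9=n.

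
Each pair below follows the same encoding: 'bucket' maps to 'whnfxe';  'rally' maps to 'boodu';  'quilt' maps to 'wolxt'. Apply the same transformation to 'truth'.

kwxuw

Read the word backwards and shift each letter +3.
Applying it to truth: reverse → hturt; then shift: h+3=k, t+3=w, u+3=x, r+3=u, t+3=w.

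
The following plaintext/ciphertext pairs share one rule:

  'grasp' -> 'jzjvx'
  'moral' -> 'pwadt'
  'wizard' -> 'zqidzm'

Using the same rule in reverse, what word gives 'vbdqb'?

Shifts by position in grasp: pos 0: g→j (+3), pos 1: r→z (+8), pos 2: a→j (+9), pos 3: s→v (+3), pos 4: p→x (+8) — repeating every 3. The shifts repeat in a cycle of length 3: positions 0,1,… shift by +3, +8, +9, then the pattern repeats.
Reversing it on vbdqb: v−3=s, b−8=t, d−9=u, q−3=n, b−8=t.

stunt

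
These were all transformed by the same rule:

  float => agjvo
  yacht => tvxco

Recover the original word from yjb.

dog

Every letter moves 21 places later in the alphabet, wrapping around z→a.
Reversing it on yjb: y−21=d, j−21=o, b−21=g.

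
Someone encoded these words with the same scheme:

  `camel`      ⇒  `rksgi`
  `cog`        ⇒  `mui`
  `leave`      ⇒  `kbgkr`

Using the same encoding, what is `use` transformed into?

The output letters match the input read backwards, each shifted +6: camel reversed is lemac. The word is reversed, then every letter is shifted forward by 6.
For use: reverse → esu; then shift: e+6=k, s+6=y, u+6=a.

kya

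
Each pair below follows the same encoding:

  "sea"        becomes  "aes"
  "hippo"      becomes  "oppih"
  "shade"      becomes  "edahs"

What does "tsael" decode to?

The output letters match the input read backwards: sea reversed is aes. The word is simply reversed.
Decoding tsael: then reverse → least.

least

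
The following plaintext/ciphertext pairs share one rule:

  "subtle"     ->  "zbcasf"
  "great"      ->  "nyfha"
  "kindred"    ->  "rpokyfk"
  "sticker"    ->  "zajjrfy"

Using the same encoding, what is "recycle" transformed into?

Shifts by position in subtle: pos 0: s→z (+7), pos 1: u→b (+7), pos 2: b→c (+1), pos 3: t→a (+7), pos 4: l→s (+7), pos 5: e→f (+1) — repeating every 3. The shifts repeat in a cycle of length 3: positions 0,1,… shift by +7, +7, +1, then the pattern repeats.
Applying it to recycle: r+7=y, e+7=l, c+1=d, y+7=f, c+7=j, l+1=m, e+7=l.

yldfjml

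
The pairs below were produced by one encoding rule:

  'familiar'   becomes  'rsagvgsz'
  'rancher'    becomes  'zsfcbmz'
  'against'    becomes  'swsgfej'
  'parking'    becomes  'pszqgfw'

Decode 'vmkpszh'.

f(5)→r(17) and a(0)→s(18) fit y≡5x+18 (mod 26); the inverse of 5 mod 26 is 21. This is an affine cipher: with a=0,…,z=25, each position x becomes (5x+18) mod 26.
Reversing it on vmkpszh: v(21)→21·(21−18)≡11=l; m(12)→21·(12−18)≡4=e; k(10)→21·(10−18)≡14=o; p(15)→21·(15−18)≡15=p; s(18)→21·(18−18)≡0=a; z(25)→21·(25−18)≡17=r; h(7)→21·(7−18)≡3=d (all mod 26).

leopard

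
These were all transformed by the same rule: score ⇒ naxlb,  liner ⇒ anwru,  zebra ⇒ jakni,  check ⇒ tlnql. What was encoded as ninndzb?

The output letters match the input read backwards, each shifted +9: score reversed is erocs. The word is reversed, then every letter is shifted forward by 9.
Reversing it on ninndzb: shift back: n−9=e, i−9=z, n−9=e, n−9=e, d−9=u, z−9=q, b−9=s → ezeeuqs; then reverse → squeeze.

squeeze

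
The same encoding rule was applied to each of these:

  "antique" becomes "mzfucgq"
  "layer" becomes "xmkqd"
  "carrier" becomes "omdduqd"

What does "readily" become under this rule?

Compare letters: a→m is +12, n→z is +12, t→f is +12 — a constant shift. It's a constant shift of +12 (ROT12).
For readily: r+12=d, e+12=q, a+12=m, d+12=p, i+12=u, l+12=x, y+12=k.

dqmpuxk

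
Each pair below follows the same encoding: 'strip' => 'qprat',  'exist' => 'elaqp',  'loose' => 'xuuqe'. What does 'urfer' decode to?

s(18)→q(16) and t(19)→p(15) fit y≡25x+8 (mod 26); the inverse of 25 mod 26 is 25. This is an affine cipher: with a=0,…,z=25, each position x becomes (25x+8) mod 26.
Undoing it on urfer: u(20)→25·(20−8)≡14=o; r(17)→25·(17−8)≡17=r; f(5)→25·(5−8)≡3=d; e(4)→25·(4−8)≡4=e; r(17)→25·(17−8)≡17=r (all mod 26).

order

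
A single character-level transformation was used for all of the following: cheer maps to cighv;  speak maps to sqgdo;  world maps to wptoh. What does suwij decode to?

stuff

Letter i (0-indexed) is shifted by i+0, so successive shifts are 0, 1, 2, ….
Reversing it on suwij: s−0=s, u−1=t, w−2=u, i−3=f, j−4=f.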